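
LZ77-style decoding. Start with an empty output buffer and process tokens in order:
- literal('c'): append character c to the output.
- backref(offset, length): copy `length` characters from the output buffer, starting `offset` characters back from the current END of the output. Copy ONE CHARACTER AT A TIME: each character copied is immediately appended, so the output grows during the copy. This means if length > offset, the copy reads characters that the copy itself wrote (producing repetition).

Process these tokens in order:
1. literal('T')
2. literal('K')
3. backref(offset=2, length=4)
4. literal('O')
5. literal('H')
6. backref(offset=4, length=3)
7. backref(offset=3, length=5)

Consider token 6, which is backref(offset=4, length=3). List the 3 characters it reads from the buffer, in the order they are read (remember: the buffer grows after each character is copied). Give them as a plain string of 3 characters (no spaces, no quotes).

Answer: TKO

Derivation:
Token 1: literal('T'). Output: "T"
Token 2: literal('K'). Output: "TK"
Token 3: backref(off=2, len=4) (overlapping!). Copied 'TKTK' from pos 0. Output: "TKTKTK"
Token 4: literal('O'). Output: "TKTKTKO"
Token 5: literal('H'). Output: "TKTKTKOH"
Token 6: backref(off=4, len=3). Buffer before: "TKTKTKOH" (len 8)
  byte 1: read out[4]='T', append. Buffer now: "TKTKTKOHT"
  byte 2: read out[5]='K', append. Buffer now: "TKTKTKOHTK"
  byte 3: read out[6]='O', append. Buffer now: "TKTKTKOHTKO"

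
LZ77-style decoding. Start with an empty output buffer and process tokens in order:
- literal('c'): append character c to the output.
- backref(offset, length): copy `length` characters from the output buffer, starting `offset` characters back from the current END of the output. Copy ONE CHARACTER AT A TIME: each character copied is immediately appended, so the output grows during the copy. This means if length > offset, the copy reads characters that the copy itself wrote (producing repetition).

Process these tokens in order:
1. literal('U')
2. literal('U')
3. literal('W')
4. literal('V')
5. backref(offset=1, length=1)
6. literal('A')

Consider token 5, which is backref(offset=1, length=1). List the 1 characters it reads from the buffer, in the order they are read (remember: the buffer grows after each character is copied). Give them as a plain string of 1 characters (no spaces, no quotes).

Answer: V

Derivation:
Token 1: literal('U'). Output: "U"
Token 2: literal('U'). Output: "UU"
Token 3: literal('W'). Output: "UUW"
Token 4: literal('V'). Output: "UUWV"
Token 5: backref(off=1, len=1). Buffer before: "UUWV" (len 4)
  byte 1: read out[3]='V', append. Buffer now: "UUWVV"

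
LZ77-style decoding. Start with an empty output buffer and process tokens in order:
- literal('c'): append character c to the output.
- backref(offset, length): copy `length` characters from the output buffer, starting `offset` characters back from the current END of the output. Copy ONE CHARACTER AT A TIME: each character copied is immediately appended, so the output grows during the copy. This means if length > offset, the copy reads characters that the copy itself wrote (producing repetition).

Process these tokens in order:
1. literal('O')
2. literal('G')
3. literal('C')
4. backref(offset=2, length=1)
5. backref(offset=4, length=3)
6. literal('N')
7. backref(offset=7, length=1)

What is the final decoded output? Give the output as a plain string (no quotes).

Token 1: literal('O'). Output: "O"
Token 2: literal('G'). Output: "OG"
Token 3: literal('C'). Output: "OGC"
Token 4: backref(off=2, len=1). Copied 'G' from pos 1. Output: "OGCG"
Token 5: backref(off=4, len=3). Copied 'OGC' from pos 0. Output: "OGCGOGC"
Token 6: literal('N'). Output: "OGCGOGCN"
Token 7: backref(off=7, len=1). Copied 'G' from pos 1. Output: "OGCGOGCNG"

Answer: OGCGOGCNG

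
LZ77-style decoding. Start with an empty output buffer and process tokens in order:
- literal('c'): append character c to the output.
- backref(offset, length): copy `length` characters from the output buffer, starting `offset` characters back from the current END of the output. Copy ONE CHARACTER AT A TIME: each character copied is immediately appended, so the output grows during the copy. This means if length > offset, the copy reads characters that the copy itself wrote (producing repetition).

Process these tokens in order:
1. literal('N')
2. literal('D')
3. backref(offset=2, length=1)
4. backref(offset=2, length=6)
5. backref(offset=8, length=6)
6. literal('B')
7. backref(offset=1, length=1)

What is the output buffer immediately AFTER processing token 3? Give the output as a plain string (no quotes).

Token 1: literal('N'). Output: "N"
Token 2: literal('D'). Output: "ND"
Token 3: backref(off=2, len=1). Copied 'N' from pos 0. Output: "NDN"

Answer: NDN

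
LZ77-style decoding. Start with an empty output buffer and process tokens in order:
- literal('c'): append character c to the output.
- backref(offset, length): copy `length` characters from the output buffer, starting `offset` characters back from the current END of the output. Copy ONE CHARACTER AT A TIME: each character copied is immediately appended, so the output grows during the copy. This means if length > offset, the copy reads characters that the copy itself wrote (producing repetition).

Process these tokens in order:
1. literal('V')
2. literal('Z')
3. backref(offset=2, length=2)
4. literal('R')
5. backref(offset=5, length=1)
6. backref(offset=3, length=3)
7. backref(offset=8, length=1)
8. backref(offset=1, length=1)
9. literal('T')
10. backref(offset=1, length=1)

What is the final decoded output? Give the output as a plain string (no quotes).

Token 1: literal('V'). Output: "V"
Token 2: literal('Z'). Output: "VZ"
Token 3: backref(off=2, len=2). Copied 'VZ' from pos 0. Output: "VZVZ"
Token 4: literal('R'). Output: "VZVZR"
Token 5: backref(off=5, len=1). Copied 'V' from pos 0. Output: "VZVZRV"
Token 6: backref(off=3, len=3). Copied 'ZRV' from pos 3. Output: "VZVZRVZRV"
Token 7: backref(off=8, len=1). Copied 'Z' from pos 1. Output: "VZVZRVZRVZ"
Token 8: backref(off=1, len=1). Copied 'Z' from pos 9. Output: "VZVZRVZRVZZ"
Token 9: literal('T'). Output: "VZVZRVZRVZZT"
Token 10: backref(off=1, len=1). Copied 'T' from pos 11. Output: "VZVZRVZRVZZTT"

Answer: VZVZRVZRVZZTT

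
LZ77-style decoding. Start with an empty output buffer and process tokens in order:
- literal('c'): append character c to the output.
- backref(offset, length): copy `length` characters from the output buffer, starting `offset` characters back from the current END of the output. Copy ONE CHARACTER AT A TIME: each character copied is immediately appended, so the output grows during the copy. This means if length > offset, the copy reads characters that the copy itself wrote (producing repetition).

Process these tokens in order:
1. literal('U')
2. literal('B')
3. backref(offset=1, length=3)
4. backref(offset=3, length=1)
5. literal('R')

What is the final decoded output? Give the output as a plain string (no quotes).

Answer: UBBBBBR

Derivation:
Token 1: literal('U'). Output: "U"
Token 2: literal('B'). Output: "UB"
Token 3: backref(off=1, len=3) (overlapping!). Copied 'BBB' from pos 1. Output: "UBBBB"
Token 4: backref(off=3, len=1). Copied 'B' from pos 2. Output: "UBBBBB"
Token 5: literal('R'). Output: "UBBBBBR"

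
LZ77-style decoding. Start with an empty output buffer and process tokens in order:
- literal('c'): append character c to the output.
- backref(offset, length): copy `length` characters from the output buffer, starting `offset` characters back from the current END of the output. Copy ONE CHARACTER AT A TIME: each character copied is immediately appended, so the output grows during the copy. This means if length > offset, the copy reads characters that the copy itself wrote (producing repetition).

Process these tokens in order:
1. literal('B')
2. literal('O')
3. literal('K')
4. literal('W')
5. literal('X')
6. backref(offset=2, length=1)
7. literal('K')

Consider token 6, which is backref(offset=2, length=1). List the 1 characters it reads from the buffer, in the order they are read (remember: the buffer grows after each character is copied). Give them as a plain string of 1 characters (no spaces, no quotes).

Token 1: literal('B'). Output: "B"
Token 2: literal('O'). Output: "BO"
Token 3: literal('K'). Output: "BOK"
Token 4: literal('W'). Output: "BOKW"
Token 5: literal('X'). Output: "BOKWX"
Token 6: backref(off=2, len=1). Buffer before: "BOKWX" (len 5)
  byte 1: read out[3]='W', append. Buffer now: "BOKWXW"

Answer: W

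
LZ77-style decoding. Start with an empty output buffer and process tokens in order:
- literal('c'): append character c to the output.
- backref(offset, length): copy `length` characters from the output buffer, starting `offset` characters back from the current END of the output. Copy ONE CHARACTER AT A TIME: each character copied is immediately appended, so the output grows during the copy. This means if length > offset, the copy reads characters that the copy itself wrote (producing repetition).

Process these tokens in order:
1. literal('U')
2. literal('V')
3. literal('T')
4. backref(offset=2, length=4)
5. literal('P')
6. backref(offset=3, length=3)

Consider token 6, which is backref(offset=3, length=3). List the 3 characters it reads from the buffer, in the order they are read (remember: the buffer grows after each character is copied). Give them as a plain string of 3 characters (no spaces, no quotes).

Answer: VTP

Derivation:
Token 1: literal('U'). Output: "U"
Token 2: literal('V'). Output: "UV"
Token 3: literal('T'). Output: "UVT"
Token 4: backref(off=2, len=4) (overlapping!). Copied 'VTVT' from pos 1. Output: "UVTVTVT"
Token 5: literal('P'). Output: "UVTVTVTP"
Token 6: backref(off=3, len=3). Buffer before: "UVTVTVTP" (len 8)
  byte 1: read out[5]='V', append. Buffer now: "UVTVTVTPV"
  byte 2: read out[6]='T', append. Buffer now: "UVTVTVTPVT"
  byte 3: read out[7]='P', append. Buffer now: "UVTVTVTPVTP"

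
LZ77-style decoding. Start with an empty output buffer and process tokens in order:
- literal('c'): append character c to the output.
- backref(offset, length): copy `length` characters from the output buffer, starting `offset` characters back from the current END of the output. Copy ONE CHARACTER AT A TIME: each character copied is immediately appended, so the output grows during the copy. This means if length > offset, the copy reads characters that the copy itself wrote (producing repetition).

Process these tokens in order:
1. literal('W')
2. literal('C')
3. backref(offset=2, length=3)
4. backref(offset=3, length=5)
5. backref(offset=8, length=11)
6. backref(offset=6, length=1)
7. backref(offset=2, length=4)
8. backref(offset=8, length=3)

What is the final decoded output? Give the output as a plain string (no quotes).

Answer: WCWCWWCWWCWCWWCWWCWCWWWWWWWCW

Derivation:
Token 1: literal('W'). Output: "W"
Token 2: literal('C'). Output: "WC"
Token 3: backref(off=2, len=3) (overlapping!). Copied 'WCW' from pos 0. Output: "WCWCW"
Token 4: backref(off=3, len=5) (overlapping!). Copied 'WCWWC' from pos 2. Output: "WCWCWWCWWC"
Token 5: backref(off=8, len=11) (overlapping!). Copied 'WCWWCWWCWCW' from pos 2. Output: "WCWCWWCWWCWCWWCWWCWCW"
Token 6: backref(off=6, len=1). Copied 'W' from pos 15. Output: "WCWCWWCWWCWCWWCWWCWCWW"
Token 7: backref(off=2, len=4) (overlapping!). Copied 'WWWW' from pos 20. Output: "WCWCWWCWWCWCWWCWWCWCWWWWWW"
Token 8: backref(off=8, len=3). Copied 'WCW' from pos 18. Output: "WCWCWWCWWCWCWWCWWCWCWWWWWWWCW"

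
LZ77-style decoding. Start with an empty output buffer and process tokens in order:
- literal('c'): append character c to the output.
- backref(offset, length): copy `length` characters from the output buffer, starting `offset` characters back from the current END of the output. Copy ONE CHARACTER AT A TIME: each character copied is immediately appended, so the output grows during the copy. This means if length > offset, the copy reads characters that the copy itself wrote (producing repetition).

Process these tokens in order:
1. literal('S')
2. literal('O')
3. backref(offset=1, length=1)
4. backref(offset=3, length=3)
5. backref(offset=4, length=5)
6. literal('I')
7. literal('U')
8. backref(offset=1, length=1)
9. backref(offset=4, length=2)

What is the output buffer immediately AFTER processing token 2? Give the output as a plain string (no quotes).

Answer: SO

Derivation:
Token 1: literal('S'). Output: "S"
Token 2: literal('O'). Output: "SO"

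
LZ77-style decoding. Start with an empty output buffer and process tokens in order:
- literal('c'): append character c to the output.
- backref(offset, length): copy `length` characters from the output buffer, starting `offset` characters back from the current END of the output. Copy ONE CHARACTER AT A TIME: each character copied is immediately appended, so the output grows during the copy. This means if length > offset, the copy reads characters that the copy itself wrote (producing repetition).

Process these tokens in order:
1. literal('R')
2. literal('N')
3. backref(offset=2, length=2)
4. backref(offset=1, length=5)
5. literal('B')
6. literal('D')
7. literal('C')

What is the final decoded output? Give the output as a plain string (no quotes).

Answer: RNRNNNNNNBDC

Derivation:
Token 1: literal('R'). Output: "R"
Token 2: literal('N'). Output: "RN"
Token 3: backref(off=2, len=2). Copied 'RN' from pos 0. Output: "RNRN"
Token 4: backref(off=1, len=5) (overlapping!). Copied 'NNNNN' from pos 3. Output: "RNRNNNNNN"
Token 5: literal('B'). Output: "RNRNNNNNNB"
Token 6: literal('D'). Output: "RNRNNNNNNBD"
Token 7: literal('C'). Output: "RNRNNNNNNBDC"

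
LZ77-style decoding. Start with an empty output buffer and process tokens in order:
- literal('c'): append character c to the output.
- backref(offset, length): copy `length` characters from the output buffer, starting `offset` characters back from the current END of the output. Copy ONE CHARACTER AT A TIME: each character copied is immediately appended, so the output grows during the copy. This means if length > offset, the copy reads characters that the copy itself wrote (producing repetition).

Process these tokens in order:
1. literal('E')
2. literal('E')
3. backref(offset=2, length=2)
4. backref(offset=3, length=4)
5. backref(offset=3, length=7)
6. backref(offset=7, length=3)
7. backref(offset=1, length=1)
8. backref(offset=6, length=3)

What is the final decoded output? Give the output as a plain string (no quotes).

Answer: EEEEEEEEEEEEEEEEEEEEEE

Derivation:
Token 1: literal('E'). Output: "E"
Token 2: literal('E'). Output: "EE"
Token 3: backref(off=2, len=2). Copied 'EE' from pos 0. Output: "EEEE"
Token 4: backref(off=3, len=4) (overlapping!). Copied 'EEEE' from pos 1. Output: "EEEEEEEE"
Token 5: backref(off=3, len=7) (overlapping!). Copied 'EEEEEEE' from pos 5. Output: "EEEEEEEEEEEEEEE"
Token 6: backref(off=7, len=3). Copied 'EEE' from pos 8. Output: "EEEEEEEEEEEEEEEEEE"
Token 7: backref(off=1, len=1). Copied 'E' from pos 17. Output: "EEEEEEEEEEEEEEEEEEE"
Token 8: backref(off=6, len=3). Copied 'EEE' from pos 13. Output: "EEEEEEEEEEEEEEEEEEEEEE"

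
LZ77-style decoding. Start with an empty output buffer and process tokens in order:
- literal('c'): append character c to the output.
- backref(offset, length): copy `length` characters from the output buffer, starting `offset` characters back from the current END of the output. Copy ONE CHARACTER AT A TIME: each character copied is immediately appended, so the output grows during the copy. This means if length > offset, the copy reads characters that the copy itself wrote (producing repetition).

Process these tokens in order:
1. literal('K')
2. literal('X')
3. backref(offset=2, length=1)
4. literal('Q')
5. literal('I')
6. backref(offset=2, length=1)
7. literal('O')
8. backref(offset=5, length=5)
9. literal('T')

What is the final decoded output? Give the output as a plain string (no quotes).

Answer: KXKQIQOKQIQOT

Derivation:
Token 1: literal('K'). Output: "K"
Token 2: literal('X'). Output: "KX"
Token 3: backref(off=2, len=1). Copied 'K' from pos 0. Output: "KXK"
Token 4: literal('Q'). Output: "KXKQ"
Token 5: literal('I'). Output: "KXKQI"
Token 6: backref(off=2, len=1). Copied 'Q' from pos 3. Output: "KXKQIQ"
Token 7: literal('O'). Output: "KXKQIQO"
Token 8: backref(off=5, len=5). Copied 'KQIQO' from pos 2. Output: "KXKQIQOKQIQO"
Token 9: literal('T'). Output: "KXKQIQOKQIQOT"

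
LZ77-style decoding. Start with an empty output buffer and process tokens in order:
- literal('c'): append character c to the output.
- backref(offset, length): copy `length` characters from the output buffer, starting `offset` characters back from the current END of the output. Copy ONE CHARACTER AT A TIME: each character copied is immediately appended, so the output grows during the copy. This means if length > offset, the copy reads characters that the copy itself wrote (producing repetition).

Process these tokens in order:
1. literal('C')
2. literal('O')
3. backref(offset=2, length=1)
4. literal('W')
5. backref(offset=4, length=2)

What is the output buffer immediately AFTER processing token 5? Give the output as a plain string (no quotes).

Token 1: literal('C'). Output: "C"
Token 2: literal('O'). Output: "CO"
Token 3: backref(off=2, len=1). Copied 'C' from pos 0. Output: "COC"
Token 4: literal('W'). Output: "COCW"
Token 5: backref(off=4, len=2). Copied 'CO' from pos 0. Output: "COCWCO"

Answer: COCWCO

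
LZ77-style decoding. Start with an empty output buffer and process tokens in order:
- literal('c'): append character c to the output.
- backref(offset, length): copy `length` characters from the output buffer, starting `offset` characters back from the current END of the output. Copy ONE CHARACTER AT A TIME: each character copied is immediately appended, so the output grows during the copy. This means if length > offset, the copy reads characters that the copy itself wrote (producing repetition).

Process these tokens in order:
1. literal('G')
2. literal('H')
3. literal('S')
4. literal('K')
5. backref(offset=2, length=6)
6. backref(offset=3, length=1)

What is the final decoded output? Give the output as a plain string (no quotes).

Answer: GHSKSKSKSKK

Derivation:
Token 1: literal('G'). Output: "G"
Token 2: literal('H'). Output: "GH"
Token 3: literal('S'). Output: "GHS"
Token 4: literal('K'). Output: "GHSK"
Token 5: backref(off=2, len=6) (overlapping!). Copied 'SKSKSK' from pos 2. Output: "GHSKSKSKSK"
Token 6: backref(off=3, len=1). Copied 'K' from pos 7. Output: "GHSKSKSKSKK"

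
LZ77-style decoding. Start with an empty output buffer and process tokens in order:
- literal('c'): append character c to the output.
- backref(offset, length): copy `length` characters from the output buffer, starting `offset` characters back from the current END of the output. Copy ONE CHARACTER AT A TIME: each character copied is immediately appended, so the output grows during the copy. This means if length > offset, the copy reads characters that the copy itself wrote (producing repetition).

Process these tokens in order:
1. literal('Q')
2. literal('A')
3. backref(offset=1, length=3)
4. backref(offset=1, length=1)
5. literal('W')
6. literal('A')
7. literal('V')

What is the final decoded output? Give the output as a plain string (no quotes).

Answer: QAAAAAWAV

Derivation:
Token 1: literal('Q'). Output: "Q"
Token 2: literal('A'). Output: "QA"
Token 3: backref(off=1, len=3) (overlapping!). Copied 'AAA' from pos 1. Output: "QAAAA"
Token 4: backref(off=1, len=1). Copied 'A' from pos 4. Output: "QAAAAA"
Token 5: literal('W'). Output: "QAAAAAW"
Token 6: literal('A'). Output: "QAAAAAWA"
Token 7: literal('V'). Output: "QAAAAAWAV"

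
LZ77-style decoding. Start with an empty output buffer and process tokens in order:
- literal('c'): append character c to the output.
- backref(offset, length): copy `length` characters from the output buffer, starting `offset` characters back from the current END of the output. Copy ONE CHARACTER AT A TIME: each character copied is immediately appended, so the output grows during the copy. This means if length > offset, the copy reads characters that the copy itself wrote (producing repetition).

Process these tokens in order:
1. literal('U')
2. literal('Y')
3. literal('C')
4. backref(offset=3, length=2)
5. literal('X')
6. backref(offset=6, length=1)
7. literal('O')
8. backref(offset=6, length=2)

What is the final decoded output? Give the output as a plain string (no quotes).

Answer: UYCUYXUOCU

Derivation:
Token 1: literal('U'). Output: "U"
Token 2: literal('Y'). Output: "UY"
Token 3: literal('C'). Output: "UYC"
Token 4: backref(off=3, len=2). Copied 'UY' from pos 0. Output: "UYCUY"
Token 5: literal('X'). Output: "UYCUYX"
Token 6: backref(off=6, len=1). Copied 'U' from pos 0. Output: "UYCUYXU"
Token 7: literal('O'). Output: "UYCUYXUO"
Token 8: backref(off=6, len=2). Copied 'CU' from pos 2. Output: "UYCUYXUOCU"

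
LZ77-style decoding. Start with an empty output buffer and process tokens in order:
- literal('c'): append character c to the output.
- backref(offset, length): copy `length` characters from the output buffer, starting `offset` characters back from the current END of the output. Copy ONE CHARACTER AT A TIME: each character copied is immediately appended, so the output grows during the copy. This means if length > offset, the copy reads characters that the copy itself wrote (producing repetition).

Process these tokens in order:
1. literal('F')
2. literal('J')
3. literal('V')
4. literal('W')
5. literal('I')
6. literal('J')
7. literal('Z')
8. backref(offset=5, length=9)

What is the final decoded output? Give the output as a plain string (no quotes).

Answer: FJVWIJZVWIJZVWIJ

Derivation:
Token 1: literal('F'). Output: "F"
Token 2: literal('J'). Output: "FJ"
Token 3: literal('V'). Output: "FJV"
Token 4: literal('W'). Output: "FJVW"
Token 5: literal('I'). Output: "FJVWI"
Token 6: literal('J'). Output: "FJVWIJ"
Token 7: literal('Z'). Output: "FJVWIJZ"
Token 8: backref(off=5, len=9) (overlapping!). Copied 'VWIJZVWIJ' from pos 2. Output: "FJVWIJZVWIJZVWIJ"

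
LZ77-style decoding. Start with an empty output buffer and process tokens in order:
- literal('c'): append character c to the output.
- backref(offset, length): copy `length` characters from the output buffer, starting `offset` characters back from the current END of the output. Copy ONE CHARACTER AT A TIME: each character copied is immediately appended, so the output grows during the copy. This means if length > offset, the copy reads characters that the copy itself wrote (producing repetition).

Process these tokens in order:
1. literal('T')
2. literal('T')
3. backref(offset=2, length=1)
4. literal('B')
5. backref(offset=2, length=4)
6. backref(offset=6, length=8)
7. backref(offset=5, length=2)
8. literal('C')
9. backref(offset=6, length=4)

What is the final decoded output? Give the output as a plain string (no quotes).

Token 1: literal('T'). Output: "T"
Token 2: literal('T'). Output: "TT"
Token 3: backref(off=2, len=1). Copied 'T' from pos 0. Output: "TTT"
Token 4: literal('B'). Output: "TTTB"
Token 5: backref(off=2, len=4) (overlapping!). Copied 'TBTB' from pos 2. Output: "TTTBTBTB"
Token 6: backref(off=6, len=8) (overlapping!). Copied 'TBTBTBTB' from pos 2. Output: "TTTBTBTBTBTBTBTB"
Token 7: backref(off=5, len=2). Copied 'BT' from pos 11. Output: "TTTBTBTBTBTBTBTBBT"
Token 8: literal('C'). Output: "TTTBTBTBTBTBTBTBBTC"
Token 9: backref(off=6, len=4). Copied 'BTBB' from pos 13. Output: "TTTBTBTBTBTBTBTBBTCBTBB"

Answer: TTTBTBTBTBTBTBTBBTCBTBB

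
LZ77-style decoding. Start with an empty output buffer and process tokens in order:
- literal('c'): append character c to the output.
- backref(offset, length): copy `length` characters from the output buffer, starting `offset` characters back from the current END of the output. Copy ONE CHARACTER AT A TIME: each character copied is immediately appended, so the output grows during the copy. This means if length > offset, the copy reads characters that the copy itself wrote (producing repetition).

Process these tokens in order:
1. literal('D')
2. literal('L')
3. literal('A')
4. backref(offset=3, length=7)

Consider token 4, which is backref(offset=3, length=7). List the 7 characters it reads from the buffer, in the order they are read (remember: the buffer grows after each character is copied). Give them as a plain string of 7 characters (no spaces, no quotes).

Token 1: literal('D'). Output: "D"
Token 2: literal('L'). Output: "DL"
Token 3: literal('A'). Output: "DLA"
Token 4: backref(off=3, len=7). Buffer before: "DLA" (len 3)
  byte 1: read out[0]='D', append. Buffer now: "DLAD"
  byte 2: read out[1]='L', append. Buffer now: "DLADL"
  byte 3: read out[2]='A', append. Buffer now: "DLADLA"
  byte 4: read out[3]='D', append. Buffer now: "DLADLAD"
  byte 5: read out[4]='L', append. Buffer now: "DLADLADL"
  byte 6: read out[5]='A', append. Buffer now: "DLADLADLA"
  byte 7: read out[6]='D', append. Buffer now: "DLADLADLAD"

Answer: DLADLAD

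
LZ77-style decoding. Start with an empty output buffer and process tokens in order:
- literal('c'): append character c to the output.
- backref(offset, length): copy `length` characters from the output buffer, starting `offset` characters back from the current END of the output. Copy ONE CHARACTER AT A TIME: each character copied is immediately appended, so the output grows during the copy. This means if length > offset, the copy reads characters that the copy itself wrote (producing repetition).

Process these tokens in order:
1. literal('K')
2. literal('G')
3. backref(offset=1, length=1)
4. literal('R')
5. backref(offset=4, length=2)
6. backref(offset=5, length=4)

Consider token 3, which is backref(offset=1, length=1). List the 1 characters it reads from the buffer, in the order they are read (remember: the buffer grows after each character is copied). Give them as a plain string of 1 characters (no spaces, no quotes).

Answer: G

Derivation:
Token 1: literal('K'). Output: "K"
Token 2: literal('G'). Output: "KG"
Token 3: backref(off=1, len=1). Buffer before: "KG" (len 2)
  byte 1: read out[1]='G', append. Buffer now: "KGG"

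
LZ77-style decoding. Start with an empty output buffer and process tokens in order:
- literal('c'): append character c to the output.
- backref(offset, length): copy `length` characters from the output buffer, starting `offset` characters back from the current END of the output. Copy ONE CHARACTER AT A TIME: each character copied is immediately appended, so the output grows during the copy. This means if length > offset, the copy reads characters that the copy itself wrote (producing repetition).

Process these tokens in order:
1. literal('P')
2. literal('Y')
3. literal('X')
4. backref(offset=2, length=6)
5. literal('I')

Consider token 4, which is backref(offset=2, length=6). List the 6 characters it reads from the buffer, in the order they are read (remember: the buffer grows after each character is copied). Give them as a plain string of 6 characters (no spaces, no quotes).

Answer: YXYXYX

Derivation:
Token 1: literal('P'). Output: "P"
Token 2: literal('Y'). Output: "PY"
Token 3: literal('X'). Output: "PYX"
Token 4: backref(off=2, len=6). Buffer before: "PYX" (len 3)
  byte 1: read out[1]='Y', append. Buffer now: "PYXY"
  byte 2: read out[2]='X', append. Buffer now: "PYXYX"
  byte 3: read out[3]='Y', append. Buffer now: "PYXYXY"
  byte 4: read out[4]='X', append. Buffer now: "PYXYXYX"
  byte 5: read out[5]='Y', append. Buffer now: "PYXYXYXY"
  byte 6: read out[6]='X', append. Buffer now: "PYXYXYXYX"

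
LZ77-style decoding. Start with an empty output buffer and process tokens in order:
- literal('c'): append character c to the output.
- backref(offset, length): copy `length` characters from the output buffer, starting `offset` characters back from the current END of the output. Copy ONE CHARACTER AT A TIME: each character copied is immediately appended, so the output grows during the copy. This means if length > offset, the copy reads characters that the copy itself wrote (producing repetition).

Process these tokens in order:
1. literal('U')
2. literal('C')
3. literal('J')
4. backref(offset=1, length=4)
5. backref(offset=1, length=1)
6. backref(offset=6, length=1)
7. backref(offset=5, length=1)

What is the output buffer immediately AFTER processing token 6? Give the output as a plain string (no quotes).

Answer: UCJJJJJJJ

Derivation:
Token 1: literal('U'). Output: "U"
Token 2: literal('C'). Output: "UC"
Token 3: literal('J'). Output: "UCJ"
Token 4: backref(off=1, len=4) (overlapping!). Copied 'JJJJ' from pos 2. Output: "UCJJJJJ"
Token 5: backref(off=1, len=1). Copied 'J' from pos 6. Output: "UCJJJJJJ"
Token 6: backref(off=6, len=1). Copied 'J' from pos 2. Output: "UCJJJJJJJ"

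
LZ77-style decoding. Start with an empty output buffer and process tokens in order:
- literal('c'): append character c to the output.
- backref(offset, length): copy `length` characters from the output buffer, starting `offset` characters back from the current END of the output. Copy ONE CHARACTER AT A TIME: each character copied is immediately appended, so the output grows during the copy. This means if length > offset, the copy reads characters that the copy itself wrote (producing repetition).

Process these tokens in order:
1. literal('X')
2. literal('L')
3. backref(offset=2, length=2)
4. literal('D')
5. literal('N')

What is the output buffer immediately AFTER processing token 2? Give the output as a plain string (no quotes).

Answer: XL

Derivation:
Token 1: literal('X'). Output: "X"
Token 2: literal('L'). Output: "XL"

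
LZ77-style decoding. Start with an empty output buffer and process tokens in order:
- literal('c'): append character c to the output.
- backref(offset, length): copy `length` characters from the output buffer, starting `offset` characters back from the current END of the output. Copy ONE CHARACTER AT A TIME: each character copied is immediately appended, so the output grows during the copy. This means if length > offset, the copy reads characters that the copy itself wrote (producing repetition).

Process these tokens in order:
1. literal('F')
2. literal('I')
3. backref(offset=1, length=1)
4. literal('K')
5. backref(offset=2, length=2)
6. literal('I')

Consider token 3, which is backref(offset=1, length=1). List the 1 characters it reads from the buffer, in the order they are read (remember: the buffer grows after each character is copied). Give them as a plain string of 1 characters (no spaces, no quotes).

Answer: I

Derivation:
Token 1: literal('F'). Output: "F"
Token 2: literal('I'). Output: "FI"
Token 3: backref(off=1, len=1). Buffer before: "FI" (len 2)
  byte 1: read out[1]='I', append. Buffer now: "FII"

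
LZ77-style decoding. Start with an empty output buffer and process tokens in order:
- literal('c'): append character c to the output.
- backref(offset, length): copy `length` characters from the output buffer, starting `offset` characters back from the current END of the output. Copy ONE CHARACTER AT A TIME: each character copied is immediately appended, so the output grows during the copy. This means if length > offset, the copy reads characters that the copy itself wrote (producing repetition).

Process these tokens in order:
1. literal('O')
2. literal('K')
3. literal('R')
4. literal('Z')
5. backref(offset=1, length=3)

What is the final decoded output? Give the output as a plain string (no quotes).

Token 1: literal('O'). Output: "O"
Token 2: literal('K'). Output: "OK"
Token 3: literal('R'). Output: "OKR"
Token 4: literal('Z'). Output: "OKRZ"
Token 5: backref(off=1, len=3) (overlapping!). Copied 'ZZZ' from pos 3. Output: "OKRZZZZ"

Answer: OKRZZZZ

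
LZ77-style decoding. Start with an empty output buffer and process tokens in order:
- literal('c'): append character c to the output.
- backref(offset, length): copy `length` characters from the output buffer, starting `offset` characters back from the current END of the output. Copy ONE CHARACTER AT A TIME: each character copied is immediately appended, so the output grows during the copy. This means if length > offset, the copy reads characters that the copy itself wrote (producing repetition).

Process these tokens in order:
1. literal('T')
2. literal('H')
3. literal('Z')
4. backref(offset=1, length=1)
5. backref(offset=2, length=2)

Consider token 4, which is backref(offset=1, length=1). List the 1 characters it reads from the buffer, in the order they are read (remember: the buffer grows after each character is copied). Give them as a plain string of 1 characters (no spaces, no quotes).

Answer: Z

Derivation:
Token 1: literal('T'). Output: "T"
Token 2: literal('H'). Output: "TH"
Token 3: literal('Z'). Output: "THZ"
Token 4: backref(off=1, len=1). Buffer before: "THZ" (len 3)
  byte 1: read out[2]='Z', append. Buffer now: "THZZ"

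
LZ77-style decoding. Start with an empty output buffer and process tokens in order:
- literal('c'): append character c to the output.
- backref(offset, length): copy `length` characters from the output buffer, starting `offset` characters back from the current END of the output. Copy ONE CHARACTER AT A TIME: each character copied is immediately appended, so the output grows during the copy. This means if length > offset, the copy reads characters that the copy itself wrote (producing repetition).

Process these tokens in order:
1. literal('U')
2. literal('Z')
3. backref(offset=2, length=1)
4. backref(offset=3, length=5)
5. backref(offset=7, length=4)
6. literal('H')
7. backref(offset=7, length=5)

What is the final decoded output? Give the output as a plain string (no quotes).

Answer: UZUUZUUZZUUZHUZZUU

Derivation:
Token 1: literal('U'). Output: "U"
Token 2: literal('Z'). Output: "UZ"
Token 3: backref(off=2, len=1). Copied 'U' from pos 0. Output: "UZU"
Token 4: backref(off=3, len=5) (overlapping!). Copied 'UZUUZ' from pos 0. Output: "UZUUZUUZ"
Token 5: backref(off=7, len=4). Copied 'ZUUZ' from pos 1. Output: "UZUUZUUZZUUZ"
Token 6: literal('H'). Output: "UZUUZUUZZUUZH"
Token 7: backref(off=7, len=5). Copied 'UZZUU' from pos 6. Output: "UZUUZUUZZUUZHUZZUU"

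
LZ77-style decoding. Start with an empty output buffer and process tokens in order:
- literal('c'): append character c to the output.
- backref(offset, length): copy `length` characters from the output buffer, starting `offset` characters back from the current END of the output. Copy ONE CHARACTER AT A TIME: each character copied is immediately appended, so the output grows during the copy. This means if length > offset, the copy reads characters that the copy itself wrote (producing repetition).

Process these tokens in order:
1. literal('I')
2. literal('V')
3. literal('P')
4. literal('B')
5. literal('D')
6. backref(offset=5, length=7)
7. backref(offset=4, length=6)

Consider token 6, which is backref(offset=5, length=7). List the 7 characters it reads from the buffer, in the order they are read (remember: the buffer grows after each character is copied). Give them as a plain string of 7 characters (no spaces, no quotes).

Answer: IVPBDIV

Derivation:
Token 1: literal('I'). Output: "I"
Token 2: literal('V'). Output: "IV"
Token 3: literal('P'). Output: "IVP"
Token 4: literal('B'). Output: "IVPB"
Token 5: literal('D'). Output: "IVPBD"
Token 6: backref(off=5, len=7). Buffer before: "IVPBD" (len 5)
  byte 1: read out[0]='I', append. Buffer now: "IVPBDI"
  byte 2: read out[1]='V', append. Buffer now: "IVPBDIV"
  byte 3: read out[2]='P', append. Buffer now: "IVPBDIVP"
  byte 4: read out[3]='B', append. Buffer now: "IVPBDIVPB"
  byte 5: read out[4]='D', append. Buffer now: "IVPBDIVPBD"
  byte 6: read out[5]='I', append. Buffer now: "IVPBDIVPBDI"
  byte 7: read out[6]='V', append. Buffer now: "IVPBDIVPBDIV"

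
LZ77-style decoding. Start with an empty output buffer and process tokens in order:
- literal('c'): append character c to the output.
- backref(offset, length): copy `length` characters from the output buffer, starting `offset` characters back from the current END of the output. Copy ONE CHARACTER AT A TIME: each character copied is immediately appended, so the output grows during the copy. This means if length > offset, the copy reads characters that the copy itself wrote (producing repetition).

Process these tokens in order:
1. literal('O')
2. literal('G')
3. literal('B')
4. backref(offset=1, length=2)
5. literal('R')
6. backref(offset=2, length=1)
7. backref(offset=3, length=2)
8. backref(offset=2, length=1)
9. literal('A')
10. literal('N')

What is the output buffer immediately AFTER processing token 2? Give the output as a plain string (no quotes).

Token 1: literal('O'). Output: "O"
Token 2: literal('G'). Output: "OG"

Answer: OG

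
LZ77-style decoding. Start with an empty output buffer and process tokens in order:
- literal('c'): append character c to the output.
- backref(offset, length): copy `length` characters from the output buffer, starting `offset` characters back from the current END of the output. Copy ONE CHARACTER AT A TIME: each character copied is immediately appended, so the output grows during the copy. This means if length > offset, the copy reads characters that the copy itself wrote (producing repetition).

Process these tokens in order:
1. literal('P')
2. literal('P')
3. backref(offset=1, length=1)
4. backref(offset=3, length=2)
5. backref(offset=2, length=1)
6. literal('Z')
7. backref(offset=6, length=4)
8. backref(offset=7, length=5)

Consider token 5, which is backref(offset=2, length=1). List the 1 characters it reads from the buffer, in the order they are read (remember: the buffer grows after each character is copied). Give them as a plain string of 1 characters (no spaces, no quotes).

Token 1: literal('P'). Output: "P"
Token 2: literal('P'). Output: "PP"
Token 3: backref(off=1, len=1). Copied 'P' from pos 1. Output: "PPP"
Token 4: backref(off=3, len=2). Copied 'PP' from pos 0. Output: "PPPPP"
Token 5: backref(off=2, len=1). Buffer before: "PPPPP" (len 5)
  byte 1: read out[3]='P', append. Buffer now: "PPPPPP"

Answer: P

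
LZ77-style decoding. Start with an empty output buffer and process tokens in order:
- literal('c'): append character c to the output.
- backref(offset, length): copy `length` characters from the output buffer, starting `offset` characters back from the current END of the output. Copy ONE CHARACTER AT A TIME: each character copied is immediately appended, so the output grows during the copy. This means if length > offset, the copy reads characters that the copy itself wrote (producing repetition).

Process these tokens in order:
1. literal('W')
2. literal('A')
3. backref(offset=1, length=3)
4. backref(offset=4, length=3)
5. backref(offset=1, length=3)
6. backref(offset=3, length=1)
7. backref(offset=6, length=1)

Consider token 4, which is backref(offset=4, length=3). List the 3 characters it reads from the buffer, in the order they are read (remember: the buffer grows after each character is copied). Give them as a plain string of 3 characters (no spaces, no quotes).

Token 1: literal('W'). Output: "W"
Token 2: literal('A'). Output: "WA"
Token 3: backref(off=1, len=3) (overlapping!). Copied 'AAA' from pos 1. Output: "WAAAA"
Token 4: backref(off=4, len=3). Buffer before: "WAAAA" (len 5)
  byte 1: read out[1]='A', append. Buffer now: "WAAAAA"
  byte 2: read out[2]='A', append. Buffer now: "WAAAAAA"
  byte 3: read out[3]='A', append. Buffer now: "WAAAAAAA"

Answer: AAA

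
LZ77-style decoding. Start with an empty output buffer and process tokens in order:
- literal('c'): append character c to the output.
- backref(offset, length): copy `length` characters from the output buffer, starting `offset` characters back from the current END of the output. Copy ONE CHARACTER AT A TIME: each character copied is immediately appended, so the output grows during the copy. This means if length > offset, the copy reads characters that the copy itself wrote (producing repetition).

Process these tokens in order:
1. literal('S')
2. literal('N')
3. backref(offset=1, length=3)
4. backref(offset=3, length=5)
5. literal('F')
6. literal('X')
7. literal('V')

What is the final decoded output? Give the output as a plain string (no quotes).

Answer: SNNNNNNNNNFXV

Derivation:
Token 1: literal('S'). Output: "S"
Token 2: literal('N'). Output: "SN"
Token 3: backref(off=1, len=3) (overlapping!). Copied 'NNN' from pos 1. Output: "SNNNN"
Token 4: backref(off=3, len=5) (overlapping!). Copied 'NNNNN' from pos 2. Output: "SNNNNNNNNN"
Token 5: literal('F'). Output: "SNNNNNNNNNF"
Token 6: literal('X'). Output: "SNNNNNNNNNFX"
Token 7: literal('V'). Output: "SNNNNNNNNNFXV"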